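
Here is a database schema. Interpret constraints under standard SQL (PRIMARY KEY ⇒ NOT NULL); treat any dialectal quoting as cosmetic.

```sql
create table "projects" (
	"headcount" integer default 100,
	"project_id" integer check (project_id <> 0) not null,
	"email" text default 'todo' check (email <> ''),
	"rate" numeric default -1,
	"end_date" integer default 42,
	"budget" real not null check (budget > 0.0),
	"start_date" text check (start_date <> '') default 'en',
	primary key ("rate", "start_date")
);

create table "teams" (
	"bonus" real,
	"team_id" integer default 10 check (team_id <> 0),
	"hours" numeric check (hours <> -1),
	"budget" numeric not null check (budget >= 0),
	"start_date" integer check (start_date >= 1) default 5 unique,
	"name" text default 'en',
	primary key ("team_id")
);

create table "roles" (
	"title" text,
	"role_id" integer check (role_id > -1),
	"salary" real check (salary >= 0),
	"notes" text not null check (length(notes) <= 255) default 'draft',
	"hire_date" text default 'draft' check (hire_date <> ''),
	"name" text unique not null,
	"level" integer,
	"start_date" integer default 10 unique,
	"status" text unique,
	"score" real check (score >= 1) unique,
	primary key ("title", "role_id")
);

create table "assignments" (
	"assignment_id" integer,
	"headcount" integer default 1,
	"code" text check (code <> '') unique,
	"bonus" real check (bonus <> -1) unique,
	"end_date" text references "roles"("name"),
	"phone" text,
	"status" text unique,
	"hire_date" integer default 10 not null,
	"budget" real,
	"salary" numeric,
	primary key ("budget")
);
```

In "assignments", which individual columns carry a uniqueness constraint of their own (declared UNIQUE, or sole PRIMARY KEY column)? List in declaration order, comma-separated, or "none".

- assignment_id: no UNIQUE or single-column PK constraint.
- headcount: no UNIQUE or single-column PK constraint.
- code: declared UNIQUE → unique.
- bonus: declared UNIQUE → unique.
- end_date: no UNIQUE or single-column PK constraint.
- phone: no UNIQUE or single-column PK constraint.
- status: declared UNIQUE → unique.
- hire_date: no UNIQUE or single-column PK constraint.
- budget: single-column PRIMARY KEY → unique.
- salary: no UNIQUE or single-column PK constraint.

code, bonus, status, budget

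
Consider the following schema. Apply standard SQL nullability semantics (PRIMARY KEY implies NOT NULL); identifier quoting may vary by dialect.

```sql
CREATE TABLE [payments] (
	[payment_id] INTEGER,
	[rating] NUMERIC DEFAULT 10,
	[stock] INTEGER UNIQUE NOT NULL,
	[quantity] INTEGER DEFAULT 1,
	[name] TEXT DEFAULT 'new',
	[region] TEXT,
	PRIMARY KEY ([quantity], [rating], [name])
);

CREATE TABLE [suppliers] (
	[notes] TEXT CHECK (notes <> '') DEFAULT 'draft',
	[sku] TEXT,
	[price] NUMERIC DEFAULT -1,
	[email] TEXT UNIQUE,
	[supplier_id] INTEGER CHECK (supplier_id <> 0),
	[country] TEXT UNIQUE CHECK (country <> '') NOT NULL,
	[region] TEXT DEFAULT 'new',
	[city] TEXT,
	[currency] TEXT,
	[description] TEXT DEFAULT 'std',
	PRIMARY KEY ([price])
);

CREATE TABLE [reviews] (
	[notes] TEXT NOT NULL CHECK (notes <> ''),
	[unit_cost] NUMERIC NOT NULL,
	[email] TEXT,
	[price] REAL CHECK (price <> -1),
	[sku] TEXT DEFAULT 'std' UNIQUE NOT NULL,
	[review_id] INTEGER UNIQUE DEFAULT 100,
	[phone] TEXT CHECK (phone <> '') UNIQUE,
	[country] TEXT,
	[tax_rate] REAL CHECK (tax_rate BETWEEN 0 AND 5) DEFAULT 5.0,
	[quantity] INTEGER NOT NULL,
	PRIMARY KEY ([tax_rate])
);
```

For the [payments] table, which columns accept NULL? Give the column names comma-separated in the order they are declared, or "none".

payment_id, region

- payment_id: no NOT NULL constraint applies → nullable.
- rating: part of the PRIMARY KEY, which implies NOT NULL → not nullable.
- stock: declared NOT NULL → not nullable.
- quantity: part of the PRIMARY KEY, which implies NOT NULL → not nullable.
- name: part of the PRIMARY KEY, which implies NOT NULL → not nullable.
- region: no NOT NULL constraint applies → nullable.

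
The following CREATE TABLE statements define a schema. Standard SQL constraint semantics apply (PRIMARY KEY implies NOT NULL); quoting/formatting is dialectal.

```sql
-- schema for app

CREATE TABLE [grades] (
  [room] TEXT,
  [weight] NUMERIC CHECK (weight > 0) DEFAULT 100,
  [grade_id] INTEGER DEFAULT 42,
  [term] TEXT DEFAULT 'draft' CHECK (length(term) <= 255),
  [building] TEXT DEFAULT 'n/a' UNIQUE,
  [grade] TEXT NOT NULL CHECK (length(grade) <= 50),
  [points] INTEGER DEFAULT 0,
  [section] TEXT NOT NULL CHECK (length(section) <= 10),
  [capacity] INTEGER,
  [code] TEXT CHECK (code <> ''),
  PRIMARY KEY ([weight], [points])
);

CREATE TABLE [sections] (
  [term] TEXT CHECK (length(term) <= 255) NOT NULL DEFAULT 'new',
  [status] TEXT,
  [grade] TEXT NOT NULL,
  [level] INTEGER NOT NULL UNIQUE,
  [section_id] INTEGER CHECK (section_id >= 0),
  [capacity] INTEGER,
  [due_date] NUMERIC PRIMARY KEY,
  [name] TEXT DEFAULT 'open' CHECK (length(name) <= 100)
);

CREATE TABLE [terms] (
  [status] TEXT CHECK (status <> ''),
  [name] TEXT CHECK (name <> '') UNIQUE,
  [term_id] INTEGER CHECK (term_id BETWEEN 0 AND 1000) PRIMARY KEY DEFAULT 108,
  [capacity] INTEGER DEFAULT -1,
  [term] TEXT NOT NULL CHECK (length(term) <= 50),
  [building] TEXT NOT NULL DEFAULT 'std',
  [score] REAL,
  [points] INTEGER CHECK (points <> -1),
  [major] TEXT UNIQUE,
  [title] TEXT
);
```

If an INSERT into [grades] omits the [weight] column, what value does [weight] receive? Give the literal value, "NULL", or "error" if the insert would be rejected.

100

weight has an explicit DEFAULT 100.
When the column is omitted from an INSERT, that default is used.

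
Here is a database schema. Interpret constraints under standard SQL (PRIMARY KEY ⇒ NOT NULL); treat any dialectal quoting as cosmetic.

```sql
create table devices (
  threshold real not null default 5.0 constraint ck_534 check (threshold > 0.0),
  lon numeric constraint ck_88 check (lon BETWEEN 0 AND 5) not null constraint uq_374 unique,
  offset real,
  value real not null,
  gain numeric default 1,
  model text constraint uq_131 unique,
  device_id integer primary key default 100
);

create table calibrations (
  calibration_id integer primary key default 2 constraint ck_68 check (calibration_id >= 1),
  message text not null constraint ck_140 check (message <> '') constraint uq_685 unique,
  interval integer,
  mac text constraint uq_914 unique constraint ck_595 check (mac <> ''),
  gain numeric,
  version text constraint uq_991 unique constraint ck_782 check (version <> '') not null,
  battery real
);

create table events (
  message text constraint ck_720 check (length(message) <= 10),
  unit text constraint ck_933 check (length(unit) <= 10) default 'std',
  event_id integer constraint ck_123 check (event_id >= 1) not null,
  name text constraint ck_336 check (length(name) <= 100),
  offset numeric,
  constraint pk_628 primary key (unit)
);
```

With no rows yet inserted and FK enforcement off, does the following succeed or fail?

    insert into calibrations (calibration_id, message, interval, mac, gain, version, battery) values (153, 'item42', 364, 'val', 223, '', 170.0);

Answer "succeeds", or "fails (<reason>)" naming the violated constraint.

The value '' for version violates CHECK (version <> '').

fails (CHECK on version)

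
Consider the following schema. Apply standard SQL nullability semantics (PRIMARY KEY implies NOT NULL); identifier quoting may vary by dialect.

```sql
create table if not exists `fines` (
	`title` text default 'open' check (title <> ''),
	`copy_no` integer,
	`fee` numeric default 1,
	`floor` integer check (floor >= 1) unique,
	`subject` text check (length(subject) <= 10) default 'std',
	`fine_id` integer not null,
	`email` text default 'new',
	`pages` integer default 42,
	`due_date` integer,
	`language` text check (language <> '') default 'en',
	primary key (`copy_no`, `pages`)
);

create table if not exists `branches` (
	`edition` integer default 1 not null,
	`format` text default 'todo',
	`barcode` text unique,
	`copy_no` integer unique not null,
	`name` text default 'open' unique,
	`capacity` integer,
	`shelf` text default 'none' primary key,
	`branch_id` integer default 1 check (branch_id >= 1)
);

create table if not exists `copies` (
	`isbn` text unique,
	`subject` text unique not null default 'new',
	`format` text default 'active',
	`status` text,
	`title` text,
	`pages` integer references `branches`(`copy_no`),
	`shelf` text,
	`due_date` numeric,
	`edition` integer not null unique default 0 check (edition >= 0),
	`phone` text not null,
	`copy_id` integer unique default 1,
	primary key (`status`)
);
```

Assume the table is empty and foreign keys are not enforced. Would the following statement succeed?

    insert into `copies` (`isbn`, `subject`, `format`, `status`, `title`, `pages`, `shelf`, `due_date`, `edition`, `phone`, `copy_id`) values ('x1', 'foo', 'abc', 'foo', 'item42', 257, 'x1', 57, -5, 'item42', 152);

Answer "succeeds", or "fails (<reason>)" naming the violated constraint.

fails (CHECK on edition)

The value -5 for edition violates CHECK (edition >= 0).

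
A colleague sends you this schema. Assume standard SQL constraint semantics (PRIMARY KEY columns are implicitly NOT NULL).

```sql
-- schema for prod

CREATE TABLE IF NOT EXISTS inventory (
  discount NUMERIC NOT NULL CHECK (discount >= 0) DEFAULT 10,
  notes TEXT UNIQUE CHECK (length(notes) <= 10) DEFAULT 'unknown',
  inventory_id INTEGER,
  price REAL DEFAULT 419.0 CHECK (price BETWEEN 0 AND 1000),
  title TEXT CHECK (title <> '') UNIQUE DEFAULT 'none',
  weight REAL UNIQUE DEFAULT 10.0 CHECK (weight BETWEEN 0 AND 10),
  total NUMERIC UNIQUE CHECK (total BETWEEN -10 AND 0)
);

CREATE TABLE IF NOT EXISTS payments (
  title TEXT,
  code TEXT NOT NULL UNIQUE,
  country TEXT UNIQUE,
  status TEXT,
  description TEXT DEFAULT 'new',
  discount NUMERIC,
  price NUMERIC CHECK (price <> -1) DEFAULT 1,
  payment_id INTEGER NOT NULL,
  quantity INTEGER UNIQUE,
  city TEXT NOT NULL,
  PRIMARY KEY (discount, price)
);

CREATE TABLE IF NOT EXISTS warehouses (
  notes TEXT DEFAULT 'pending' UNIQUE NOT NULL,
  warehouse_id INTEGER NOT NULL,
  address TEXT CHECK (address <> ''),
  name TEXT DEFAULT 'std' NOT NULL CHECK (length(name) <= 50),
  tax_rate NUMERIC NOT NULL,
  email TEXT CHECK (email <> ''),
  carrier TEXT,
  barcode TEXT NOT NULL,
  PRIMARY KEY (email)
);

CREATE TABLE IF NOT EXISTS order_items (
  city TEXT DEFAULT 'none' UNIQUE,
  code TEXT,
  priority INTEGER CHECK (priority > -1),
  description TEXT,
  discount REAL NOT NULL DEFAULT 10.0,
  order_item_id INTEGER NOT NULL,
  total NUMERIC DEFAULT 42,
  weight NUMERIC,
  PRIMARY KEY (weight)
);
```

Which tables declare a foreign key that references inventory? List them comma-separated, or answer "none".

No REFERENCES clause anywhere in the schema names inventory.

none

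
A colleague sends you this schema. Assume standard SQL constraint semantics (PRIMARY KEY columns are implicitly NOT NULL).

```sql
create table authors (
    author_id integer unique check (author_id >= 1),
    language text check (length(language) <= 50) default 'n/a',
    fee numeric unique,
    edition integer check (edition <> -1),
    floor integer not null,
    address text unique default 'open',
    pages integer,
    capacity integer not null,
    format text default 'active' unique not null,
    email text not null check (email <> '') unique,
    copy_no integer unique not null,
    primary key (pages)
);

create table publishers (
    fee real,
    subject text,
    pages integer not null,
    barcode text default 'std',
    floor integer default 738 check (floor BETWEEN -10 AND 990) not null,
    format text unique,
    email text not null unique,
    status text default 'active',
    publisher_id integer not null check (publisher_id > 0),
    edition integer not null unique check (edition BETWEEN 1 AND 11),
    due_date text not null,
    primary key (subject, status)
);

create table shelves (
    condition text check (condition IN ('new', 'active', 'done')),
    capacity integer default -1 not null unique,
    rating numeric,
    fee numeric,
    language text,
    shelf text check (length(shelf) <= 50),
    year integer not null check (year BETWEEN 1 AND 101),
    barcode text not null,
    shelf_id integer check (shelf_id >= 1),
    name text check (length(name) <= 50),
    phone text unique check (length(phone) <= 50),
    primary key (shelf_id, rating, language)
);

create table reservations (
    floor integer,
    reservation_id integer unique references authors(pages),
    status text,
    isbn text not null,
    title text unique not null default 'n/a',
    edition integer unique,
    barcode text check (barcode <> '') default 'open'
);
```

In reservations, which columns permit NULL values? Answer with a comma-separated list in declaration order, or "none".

- floor: no NOT NULL constraint applies → nullable.
- reservation_id: a foreign key column may be NULL unless separately constrained → nullable.
- status: no NOT NULL constraint applies → nullable.
- isbn: declared NOT NULL → not nullable.
- title: declared NOT NULL → not nullable.
- edition: UNIQUE does not imply NOT NULL → nullable.
- barcode: CHECK does not forbid NULL (a CHECK constraint passes when its expression is NULL) → nullable.

floor, reservation_id, status, edition, barcode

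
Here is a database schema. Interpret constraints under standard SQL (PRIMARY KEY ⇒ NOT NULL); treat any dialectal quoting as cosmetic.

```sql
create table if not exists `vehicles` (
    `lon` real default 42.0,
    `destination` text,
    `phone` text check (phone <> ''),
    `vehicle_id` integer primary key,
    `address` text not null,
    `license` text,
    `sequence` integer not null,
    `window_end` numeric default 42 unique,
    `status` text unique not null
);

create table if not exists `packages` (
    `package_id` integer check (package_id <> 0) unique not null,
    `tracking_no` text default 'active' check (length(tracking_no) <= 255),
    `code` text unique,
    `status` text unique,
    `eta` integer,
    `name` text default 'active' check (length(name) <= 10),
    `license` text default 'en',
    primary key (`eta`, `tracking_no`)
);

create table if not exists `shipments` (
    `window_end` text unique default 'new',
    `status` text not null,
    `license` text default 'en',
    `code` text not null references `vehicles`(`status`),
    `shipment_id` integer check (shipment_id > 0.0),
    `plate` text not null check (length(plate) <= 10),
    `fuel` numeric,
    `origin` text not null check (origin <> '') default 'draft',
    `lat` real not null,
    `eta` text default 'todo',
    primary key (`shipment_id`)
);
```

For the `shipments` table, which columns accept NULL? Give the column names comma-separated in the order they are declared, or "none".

window_end, license, fuel, eta

- window_end: UNIQUE does not imply NOT NULL → nullable.
- status: declared NOT NULL → not nullable.
- license: DEFAULT only fills an omitted column; an explicit NULL is still allowed → nullable.
- code: declared NOT NULL → not nullable.
- shipment_id: part of the PRIMARY KEY, which implies NOT NULL → not nullable.
- plate: declared NOT NULL → not nullable.
- fuel: no NOT NULL constraint applies → nullable.
- origin: declared NOT NULL → not nullable.
- lat: declared NOT NULL → not nullable.
- eta: DEFAULT only fills an omitted column; an explicit NULL is still allowed → nullable.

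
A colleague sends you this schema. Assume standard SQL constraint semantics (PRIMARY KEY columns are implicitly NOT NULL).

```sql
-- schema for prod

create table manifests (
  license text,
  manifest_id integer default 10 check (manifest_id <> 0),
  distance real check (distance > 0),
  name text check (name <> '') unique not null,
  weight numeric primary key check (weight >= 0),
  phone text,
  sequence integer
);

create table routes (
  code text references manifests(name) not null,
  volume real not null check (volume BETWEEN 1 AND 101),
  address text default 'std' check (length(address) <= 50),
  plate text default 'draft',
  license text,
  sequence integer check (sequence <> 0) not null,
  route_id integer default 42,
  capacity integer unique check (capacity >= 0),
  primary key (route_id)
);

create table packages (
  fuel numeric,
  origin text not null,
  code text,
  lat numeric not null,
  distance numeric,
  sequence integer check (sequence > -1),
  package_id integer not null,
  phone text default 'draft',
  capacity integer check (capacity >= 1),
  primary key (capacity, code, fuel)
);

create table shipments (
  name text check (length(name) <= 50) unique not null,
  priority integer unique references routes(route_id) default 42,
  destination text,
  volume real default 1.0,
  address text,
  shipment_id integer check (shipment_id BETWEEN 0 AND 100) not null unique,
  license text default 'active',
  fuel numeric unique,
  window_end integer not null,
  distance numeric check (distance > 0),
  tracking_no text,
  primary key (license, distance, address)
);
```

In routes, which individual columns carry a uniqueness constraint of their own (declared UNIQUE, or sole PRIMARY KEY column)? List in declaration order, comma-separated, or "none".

route_id, capacity

- code: no UNIQUE or single-column PK constraint.
- volume: no UNIQUE or single-column PK constraint.
- address: no UNIQUE or single-column PK constraint.
- plate: no UNIQUE or single-column PK constraint.
- license: no UNIQUE or single-column PK constraint.
- sequence: no UNIQUE or single-column PK constraint.
- route_id: single-column PRIMARY KEY → unique.
- capacity: declared UNIQUE → unique.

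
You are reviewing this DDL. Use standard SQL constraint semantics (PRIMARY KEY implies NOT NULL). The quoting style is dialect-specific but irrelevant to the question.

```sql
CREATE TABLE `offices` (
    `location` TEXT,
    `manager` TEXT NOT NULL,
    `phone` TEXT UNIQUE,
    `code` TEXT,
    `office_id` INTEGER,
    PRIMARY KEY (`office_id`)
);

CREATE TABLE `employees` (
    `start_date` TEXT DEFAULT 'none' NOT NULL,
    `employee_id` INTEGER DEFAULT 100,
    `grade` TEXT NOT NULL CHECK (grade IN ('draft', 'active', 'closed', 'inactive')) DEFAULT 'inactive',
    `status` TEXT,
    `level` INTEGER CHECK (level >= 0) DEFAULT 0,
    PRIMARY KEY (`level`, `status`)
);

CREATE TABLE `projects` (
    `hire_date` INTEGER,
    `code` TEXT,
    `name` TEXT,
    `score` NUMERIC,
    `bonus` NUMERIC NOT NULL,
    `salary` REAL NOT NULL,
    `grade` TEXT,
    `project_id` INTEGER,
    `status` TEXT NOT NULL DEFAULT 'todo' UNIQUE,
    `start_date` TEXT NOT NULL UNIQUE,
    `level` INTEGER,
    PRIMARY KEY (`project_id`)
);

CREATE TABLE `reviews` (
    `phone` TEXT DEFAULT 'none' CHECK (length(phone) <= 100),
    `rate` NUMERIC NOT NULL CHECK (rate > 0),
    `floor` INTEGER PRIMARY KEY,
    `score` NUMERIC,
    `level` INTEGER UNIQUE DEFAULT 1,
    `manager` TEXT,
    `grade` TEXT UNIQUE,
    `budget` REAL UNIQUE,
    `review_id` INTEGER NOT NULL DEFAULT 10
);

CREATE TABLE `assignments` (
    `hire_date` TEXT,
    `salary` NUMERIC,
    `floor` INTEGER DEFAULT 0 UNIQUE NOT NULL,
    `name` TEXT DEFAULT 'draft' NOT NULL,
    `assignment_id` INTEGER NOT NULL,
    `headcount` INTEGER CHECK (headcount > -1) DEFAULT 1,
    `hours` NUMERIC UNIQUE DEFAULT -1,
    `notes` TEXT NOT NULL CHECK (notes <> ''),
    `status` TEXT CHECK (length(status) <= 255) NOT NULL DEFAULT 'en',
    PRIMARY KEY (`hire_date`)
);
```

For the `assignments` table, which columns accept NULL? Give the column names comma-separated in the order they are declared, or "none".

- hire_date: part of the PRIMARY KEY, which implies NOT NULL → not nullable.
- salary: no NOT NULL constraint applies → nullable.
- floor: declared NOT NULL → not nullable.
- name: declared NOT NULL → not nullable.
- assignment_id: declared NOT NULL → not nullable.
- headcount: CHECK does not forbid NULL (a CHECK constraint passes when its expression is NULL) → nullable.
- hours: UNIQUE does not imply NOT NULL → nullable.
- notes: declared NOT NULL → not nullable.
- status: declared NOT NULL → not nullable.

salary, headcount, hours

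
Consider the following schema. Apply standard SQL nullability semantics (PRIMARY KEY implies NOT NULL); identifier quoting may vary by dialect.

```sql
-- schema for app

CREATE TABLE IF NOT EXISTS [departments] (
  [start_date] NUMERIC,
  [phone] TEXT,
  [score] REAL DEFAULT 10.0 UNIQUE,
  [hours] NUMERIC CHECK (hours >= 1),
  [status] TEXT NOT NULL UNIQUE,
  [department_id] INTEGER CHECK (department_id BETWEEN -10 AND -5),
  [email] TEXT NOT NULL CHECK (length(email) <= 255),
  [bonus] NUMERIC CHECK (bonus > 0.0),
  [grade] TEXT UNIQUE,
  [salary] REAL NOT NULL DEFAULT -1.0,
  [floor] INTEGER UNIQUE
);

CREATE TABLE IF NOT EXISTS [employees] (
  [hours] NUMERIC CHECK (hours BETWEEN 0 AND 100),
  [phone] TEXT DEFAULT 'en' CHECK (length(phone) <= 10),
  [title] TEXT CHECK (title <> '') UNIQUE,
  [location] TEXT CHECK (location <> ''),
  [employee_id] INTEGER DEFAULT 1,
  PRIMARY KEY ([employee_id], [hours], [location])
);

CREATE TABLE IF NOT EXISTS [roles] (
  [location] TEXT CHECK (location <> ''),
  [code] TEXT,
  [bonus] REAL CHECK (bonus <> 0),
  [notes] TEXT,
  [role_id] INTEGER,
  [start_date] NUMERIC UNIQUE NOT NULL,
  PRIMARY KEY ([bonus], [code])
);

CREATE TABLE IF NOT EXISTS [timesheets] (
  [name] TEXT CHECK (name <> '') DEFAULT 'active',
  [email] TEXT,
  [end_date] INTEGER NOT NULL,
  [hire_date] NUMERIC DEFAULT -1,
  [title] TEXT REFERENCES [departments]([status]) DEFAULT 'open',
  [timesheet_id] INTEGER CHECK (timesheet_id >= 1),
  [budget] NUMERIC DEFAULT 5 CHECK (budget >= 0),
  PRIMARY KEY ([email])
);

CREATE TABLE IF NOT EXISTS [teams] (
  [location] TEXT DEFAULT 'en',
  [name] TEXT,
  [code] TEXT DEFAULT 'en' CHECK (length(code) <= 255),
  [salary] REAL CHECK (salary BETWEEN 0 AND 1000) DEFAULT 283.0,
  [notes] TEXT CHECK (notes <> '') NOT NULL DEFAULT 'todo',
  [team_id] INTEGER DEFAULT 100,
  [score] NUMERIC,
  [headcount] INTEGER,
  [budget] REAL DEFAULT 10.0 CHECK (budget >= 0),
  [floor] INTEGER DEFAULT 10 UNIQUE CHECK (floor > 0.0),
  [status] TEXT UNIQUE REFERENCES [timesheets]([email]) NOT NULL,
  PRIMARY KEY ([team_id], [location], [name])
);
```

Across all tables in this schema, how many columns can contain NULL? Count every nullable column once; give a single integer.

24

departments: 8 nullable (start_date, phone, score, hours, department_id, bonus, grade, floor — PK none and explicit NOT NULL columns excluded).
employees: 2 nullable (phone, title — PK (employee_id, hours, location) and explicit NOT NULL columns excluded).
roles: 3 nullable (location, notes, role_id — PK (bonus, code) and explicit NOT NULL columns excluded).
timesheets: 5 nullable (name, hire_date, title, timesheet_id, budget — PK (email) and explicit NOT NULL columns excluded).
teams: 6 nullable (code, salary, score, headcount, budget, floor — PK (team_id, location, name) and explicit NOT NULL columns excluded).
Total: 8 + 2 + 3 + 5 + 6 = 24.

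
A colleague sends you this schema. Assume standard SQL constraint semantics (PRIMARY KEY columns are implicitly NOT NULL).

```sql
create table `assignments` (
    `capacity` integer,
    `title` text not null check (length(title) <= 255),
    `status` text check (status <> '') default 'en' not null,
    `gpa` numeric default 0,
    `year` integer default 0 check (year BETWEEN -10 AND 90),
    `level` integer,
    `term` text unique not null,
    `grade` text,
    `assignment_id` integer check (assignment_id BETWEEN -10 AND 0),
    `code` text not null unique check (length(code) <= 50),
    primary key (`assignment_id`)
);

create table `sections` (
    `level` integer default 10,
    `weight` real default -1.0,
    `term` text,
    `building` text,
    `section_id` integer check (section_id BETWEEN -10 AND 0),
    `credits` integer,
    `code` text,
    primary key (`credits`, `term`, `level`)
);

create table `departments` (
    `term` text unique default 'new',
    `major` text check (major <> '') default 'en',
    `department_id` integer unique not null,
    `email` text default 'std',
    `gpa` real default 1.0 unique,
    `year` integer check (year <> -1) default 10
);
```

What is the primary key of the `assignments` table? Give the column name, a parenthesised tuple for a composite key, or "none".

assignment_id is declared PRIMARY KEY as a table-level PRIMARY KEY clause.

assignment_id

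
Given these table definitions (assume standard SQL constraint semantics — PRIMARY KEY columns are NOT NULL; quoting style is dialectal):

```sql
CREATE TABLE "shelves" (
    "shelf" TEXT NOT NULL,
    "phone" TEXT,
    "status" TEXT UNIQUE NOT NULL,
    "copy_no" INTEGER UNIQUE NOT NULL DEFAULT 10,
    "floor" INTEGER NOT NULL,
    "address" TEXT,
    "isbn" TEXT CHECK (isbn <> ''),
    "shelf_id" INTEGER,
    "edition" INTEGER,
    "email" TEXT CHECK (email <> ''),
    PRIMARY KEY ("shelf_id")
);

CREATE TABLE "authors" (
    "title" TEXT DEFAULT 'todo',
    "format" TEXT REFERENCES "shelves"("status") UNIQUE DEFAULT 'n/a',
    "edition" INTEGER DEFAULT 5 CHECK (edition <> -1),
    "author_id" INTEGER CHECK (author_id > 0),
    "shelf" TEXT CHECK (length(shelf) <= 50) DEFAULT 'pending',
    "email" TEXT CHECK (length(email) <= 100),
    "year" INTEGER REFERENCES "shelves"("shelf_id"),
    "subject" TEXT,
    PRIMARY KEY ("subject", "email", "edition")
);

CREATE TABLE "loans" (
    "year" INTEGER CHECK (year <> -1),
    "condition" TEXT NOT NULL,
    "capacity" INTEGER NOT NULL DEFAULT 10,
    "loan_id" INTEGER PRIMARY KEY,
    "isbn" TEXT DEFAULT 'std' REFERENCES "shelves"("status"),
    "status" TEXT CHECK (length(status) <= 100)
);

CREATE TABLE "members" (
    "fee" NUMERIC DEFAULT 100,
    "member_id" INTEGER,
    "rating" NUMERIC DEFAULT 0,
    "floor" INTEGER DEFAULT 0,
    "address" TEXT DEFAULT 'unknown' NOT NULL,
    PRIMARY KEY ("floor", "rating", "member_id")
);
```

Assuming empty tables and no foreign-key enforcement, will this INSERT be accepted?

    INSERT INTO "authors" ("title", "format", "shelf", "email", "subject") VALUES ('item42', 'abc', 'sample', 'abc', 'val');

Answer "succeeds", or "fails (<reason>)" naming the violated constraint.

succeeds

NOT NULL columns: edition defaults to 5; email is supplied; subject is supplied.
CHECK constraints: 'sample' satisfies (length(shelf) <= 50); 'abc' satisfies (length(email) <= 100).
No constraint is violated.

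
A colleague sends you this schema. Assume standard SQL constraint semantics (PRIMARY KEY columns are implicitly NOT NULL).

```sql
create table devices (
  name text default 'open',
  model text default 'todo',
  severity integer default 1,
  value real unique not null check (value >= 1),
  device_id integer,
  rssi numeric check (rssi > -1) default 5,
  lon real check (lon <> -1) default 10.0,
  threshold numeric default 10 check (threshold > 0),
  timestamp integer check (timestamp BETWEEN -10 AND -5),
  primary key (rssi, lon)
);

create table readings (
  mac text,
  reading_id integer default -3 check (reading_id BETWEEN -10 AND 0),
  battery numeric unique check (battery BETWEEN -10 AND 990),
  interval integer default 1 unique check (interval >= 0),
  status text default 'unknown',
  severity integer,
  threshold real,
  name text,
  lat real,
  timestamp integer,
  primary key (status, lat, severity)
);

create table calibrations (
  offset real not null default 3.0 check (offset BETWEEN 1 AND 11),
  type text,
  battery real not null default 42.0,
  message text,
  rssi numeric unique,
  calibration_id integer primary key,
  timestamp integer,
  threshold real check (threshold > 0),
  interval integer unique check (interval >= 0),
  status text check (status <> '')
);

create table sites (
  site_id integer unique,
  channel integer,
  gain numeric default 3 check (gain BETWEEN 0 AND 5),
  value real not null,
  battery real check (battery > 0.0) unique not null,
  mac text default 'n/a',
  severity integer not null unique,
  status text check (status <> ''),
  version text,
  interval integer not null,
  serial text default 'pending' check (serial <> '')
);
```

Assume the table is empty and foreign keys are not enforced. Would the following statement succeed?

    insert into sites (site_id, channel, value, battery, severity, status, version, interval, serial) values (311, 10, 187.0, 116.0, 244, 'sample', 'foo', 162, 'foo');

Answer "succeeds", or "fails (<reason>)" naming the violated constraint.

succeeds

NOT NULL columns: battery is supplied; interval is supplied; severity is supplied; value is supplied.
CHECK constraints: 116.0 satisfies (battery > 0.0); 'sample' satisfies (status <> ''); 'foo' satisfies (serial <> '').
No constraint is violated.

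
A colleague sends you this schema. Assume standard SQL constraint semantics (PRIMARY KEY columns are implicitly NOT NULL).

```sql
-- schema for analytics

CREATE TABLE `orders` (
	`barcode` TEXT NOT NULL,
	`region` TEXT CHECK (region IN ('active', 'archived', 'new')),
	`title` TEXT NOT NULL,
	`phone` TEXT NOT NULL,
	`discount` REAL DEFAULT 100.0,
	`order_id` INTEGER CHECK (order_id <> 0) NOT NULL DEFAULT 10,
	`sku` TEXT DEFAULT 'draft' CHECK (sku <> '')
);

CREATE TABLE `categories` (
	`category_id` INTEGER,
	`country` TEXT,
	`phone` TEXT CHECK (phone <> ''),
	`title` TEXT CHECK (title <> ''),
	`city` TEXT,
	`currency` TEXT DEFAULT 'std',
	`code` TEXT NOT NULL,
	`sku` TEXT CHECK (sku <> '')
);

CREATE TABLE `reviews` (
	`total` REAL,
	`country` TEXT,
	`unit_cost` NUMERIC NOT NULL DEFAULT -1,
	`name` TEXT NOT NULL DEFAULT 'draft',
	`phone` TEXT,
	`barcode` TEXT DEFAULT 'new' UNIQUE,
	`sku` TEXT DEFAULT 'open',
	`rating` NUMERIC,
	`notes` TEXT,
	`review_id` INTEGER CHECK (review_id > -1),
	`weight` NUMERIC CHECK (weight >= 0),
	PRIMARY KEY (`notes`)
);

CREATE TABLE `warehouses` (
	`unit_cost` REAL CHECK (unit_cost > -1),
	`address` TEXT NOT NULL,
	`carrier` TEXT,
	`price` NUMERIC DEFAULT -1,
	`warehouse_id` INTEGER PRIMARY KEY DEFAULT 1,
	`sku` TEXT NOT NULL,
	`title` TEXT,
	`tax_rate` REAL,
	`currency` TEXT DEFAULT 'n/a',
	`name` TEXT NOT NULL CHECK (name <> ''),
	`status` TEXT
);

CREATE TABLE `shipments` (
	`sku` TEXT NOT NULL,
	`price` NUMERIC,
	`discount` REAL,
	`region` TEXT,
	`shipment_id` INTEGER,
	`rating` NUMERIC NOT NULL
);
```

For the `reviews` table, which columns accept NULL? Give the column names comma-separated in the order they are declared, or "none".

total, country, phone, barcode, sku, rating, review_id, weight

- total: no NOT NULL constraint applies → nullable.
- country: no NOT NULL constraint applies → nullable.
- unit_cost: declared NOT NULL → not nullable.
- name: declared NOT NULL → not nullable.
- phone: no NOT NULL constraint applies → nullable.
- barcode: UNIQUE does not imply NOT NULL → nullable.
- sku: DEFAULT only fills an omitted column; an explicit NULL is still allowed → nullable.
- rating: no NOT NULL constraint applies → nullable.
- notes: part of the PRIMARY KEY, which implies NOT NULL → not nullable.
- review_id: CHECK does not forbid NULL (a CHECK constraint passes when its expression is NULL) → nullable.
- weight: CHECK does not forbid NULL (a CHECK constraint passes when its expression is NULL) → nullable.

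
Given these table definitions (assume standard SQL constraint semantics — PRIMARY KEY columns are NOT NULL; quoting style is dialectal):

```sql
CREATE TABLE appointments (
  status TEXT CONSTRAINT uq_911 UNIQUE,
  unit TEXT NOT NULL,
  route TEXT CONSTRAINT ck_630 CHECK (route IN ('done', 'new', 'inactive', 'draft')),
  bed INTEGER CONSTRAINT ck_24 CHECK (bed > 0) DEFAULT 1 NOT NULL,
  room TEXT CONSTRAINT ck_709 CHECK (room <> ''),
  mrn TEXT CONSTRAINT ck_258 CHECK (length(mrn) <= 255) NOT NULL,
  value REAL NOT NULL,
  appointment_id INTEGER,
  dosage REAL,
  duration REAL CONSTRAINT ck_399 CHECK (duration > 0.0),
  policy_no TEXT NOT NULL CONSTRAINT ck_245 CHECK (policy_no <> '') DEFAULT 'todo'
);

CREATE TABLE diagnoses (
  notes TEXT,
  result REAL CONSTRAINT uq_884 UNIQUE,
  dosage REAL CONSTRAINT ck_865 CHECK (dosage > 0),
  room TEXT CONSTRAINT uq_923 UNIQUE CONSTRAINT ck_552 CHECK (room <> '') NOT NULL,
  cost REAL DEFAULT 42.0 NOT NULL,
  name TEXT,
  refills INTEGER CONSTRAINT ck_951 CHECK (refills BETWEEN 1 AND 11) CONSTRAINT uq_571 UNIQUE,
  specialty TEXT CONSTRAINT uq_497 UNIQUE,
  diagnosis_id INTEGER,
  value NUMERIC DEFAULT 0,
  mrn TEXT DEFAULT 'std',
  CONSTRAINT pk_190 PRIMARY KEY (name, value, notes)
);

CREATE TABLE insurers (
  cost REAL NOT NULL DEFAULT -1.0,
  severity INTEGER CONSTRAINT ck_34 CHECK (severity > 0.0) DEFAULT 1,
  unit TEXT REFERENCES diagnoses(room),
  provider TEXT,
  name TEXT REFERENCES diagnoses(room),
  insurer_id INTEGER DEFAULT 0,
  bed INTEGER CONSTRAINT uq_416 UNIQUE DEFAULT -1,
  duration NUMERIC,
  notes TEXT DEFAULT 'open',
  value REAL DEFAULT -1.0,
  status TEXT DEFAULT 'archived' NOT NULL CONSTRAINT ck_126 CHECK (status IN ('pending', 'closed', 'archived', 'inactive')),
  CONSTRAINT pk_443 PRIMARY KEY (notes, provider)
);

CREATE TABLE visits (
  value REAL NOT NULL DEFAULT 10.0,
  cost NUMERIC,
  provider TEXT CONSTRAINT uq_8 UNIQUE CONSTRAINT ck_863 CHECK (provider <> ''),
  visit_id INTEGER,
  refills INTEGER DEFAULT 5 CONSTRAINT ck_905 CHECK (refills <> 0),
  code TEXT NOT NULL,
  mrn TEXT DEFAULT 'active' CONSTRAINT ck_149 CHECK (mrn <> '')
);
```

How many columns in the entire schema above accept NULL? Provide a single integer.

appointments: 6 nullable (status, route, room, appointment_id, dosage, duration — PK none and explicit NOT NULL columns excluded).
diagnoses: 6 nullable (result, dosage, refills, specialty, diagnosis_id, mrn — PK (name, value, notes) and explicit NOT NULL columns excluded).
insurers: 7 nullable (severity, unit, name, insurer_id, bed, duration, value — PK (notes, provider) and explicit NOT NULL columns excluded).
visits: 5 nullable (cost, provider, visit_id, refills, mrn — PK none and explicit NOT NULL columns excluded).
Total: 6 + 6 + 7 + 5 = 24.

24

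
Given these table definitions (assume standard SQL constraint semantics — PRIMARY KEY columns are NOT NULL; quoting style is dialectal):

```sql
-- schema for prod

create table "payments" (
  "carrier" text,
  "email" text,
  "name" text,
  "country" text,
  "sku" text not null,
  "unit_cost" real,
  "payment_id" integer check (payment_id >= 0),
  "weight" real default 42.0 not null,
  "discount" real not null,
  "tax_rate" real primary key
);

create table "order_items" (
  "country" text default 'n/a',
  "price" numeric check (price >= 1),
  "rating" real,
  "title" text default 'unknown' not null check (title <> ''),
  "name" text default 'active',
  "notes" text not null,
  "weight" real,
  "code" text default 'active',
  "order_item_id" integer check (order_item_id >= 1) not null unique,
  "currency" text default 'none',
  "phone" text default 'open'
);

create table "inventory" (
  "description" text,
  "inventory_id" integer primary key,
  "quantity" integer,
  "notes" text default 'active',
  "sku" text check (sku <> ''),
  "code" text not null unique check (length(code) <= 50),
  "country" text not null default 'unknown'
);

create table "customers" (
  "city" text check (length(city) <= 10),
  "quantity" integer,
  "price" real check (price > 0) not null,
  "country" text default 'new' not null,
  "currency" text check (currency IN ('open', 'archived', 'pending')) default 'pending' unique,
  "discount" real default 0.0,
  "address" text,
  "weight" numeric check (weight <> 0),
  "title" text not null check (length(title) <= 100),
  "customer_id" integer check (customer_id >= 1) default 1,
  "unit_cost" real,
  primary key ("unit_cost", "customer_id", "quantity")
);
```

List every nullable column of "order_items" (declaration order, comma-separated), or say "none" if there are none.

country, price, rating, name, weight, code, currency, phone

- country: DEFAULT only fills an omitted column; an explicit NULL is still allowed → nullable.
- price: CHECK does not forbid NULL (a CHECK constraint passes when its expression is NULL) → nullable.
- rating: no NOT NULL constraint applies → nullable.
- title: declared NOT NULL → not nullable.
- name: DEFAULT only fills an omitted column; an explicit NULL is still allowed → nullable.
- notes: declared NOT NULL → not nullable.
- weight: no NOT NULL constraint applies → nullable.
- code: DEFAULT only fills an omitted column; an explicit NULL is still allowed → nullable.
- order_item_id: declared NOT NULL → not nullable.
- currency: DEFAULT only fills an omitted column; an explicit NULL is still allowed → nullable.
- phone: DEFAULT only fills an omitted column; an explicit NULL is still allowed → nullable.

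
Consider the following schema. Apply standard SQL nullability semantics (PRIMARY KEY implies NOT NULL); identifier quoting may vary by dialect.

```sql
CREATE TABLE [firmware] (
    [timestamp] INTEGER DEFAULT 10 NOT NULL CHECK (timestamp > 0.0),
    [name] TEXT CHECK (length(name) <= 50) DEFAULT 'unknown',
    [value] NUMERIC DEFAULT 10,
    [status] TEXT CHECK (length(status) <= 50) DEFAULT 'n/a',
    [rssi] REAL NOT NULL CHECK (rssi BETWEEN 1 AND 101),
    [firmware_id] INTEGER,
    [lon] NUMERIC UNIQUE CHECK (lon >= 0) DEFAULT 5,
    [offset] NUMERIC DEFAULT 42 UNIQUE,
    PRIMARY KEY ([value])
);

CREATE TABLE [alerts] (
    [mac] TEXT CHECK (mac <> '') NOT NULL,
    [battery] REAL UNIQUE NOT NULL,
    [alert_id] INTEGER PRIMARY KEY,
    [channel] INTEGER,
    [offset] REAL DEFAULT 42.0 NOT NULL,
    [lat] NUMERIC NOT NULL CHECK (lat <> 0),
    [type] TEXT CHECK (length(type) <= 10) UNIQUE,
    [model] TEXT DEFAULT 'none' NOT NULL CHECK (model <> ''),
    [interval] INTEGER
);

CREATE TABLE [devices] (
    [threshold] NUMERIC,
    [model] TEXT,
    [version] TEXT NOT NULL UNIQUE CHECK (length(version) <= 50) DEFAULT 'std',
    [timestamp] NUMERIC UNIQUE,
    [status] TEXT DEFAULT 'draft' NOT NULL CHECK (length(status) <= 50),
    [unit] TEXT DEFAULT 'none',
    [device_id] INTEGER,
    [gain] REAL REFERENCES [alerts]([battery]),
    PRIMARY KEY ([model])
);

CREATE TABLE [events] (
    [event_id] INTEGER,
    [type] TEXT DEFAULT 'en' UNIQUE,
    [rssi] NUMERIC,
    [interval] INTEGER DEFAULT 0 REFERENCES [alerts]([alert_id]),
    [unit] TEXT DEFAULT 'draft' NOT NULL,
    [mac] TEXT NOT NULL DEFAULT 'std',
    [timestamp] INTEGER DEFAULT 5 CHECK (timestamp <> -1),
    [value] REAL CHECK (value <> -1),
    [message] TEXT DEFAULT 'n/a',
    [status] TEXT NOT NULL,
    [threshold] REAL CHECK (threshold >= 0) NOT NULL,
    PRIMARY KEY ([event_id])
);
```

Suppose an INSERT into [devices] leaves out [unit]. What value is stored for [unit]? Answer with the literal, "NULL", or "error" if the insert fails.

'none'

unit has an explicit DEFAULT 'none'.
When the column is omitted from an INSERT, that default is used.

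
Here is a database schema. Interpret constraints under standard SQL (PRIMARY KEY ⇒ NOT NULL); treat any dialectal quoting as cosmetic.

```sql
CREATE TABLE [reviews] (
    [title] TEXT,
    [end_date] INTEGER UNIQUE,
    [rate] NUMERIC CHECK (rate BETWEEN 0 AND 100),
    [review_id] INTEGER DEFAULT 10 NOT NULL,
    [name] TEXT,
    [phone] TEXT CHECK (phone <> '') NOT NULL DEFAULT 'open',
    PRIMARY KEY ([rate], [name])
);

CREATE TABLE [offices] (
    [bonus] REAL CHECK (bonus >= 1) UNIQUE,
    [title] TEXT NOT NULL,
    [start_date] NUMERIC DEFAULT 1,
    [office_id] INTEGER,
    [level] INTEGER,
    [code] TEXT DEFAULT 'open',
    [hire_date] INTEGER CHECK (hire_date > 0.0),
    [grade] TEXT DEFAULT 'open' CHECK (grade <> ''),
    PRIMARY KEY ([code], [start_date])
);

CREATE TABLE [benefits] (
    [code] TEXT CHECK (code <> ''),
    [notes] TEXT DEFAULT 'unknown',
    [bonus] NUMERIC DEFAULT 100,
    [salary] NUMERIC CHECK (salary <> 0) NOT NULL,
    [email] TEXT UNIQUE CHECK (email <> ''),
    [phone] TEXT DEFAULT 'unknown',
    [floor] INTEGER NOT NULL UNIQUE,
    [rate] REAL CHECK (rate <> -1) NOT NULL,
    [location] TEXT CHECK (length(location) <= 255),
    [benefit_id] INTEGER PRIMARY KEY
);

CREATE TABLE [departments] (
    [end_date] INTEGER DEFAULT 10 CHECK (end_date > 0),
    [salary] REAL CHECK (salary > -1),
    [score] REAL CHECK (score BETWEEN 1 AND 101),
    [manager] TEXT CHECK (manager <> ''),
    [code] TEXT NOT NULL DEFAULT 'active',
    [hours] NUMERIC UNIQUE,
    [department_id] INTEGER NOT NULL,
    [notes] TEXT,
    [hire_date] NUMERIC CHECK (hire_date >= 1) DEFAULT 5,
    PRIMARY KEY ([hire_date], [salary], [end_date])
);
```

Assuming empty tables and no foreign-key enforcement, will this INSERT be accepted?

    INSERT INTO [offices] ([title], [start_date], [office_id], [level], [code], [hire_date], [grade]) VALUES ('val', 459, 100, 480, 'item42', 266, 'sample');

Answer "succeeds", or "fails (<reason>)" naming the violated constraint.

NOT NULL columns: code is supplied; start_date is supplied; title is supplied.
CHECK constraints: 266 satisfies (hire_date > 0.0); 'sample' satisfies (grade <> '').
No constraint is violated.

succeeds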